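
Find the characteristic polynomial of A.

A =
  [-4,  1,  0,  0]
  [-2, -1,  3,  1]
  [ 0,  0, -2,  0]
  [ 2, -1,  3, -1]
x^4 + 8*x^3 + 24*x^2 + 32*x + 16

Expanding det(x·I − A) (e.g. by cofactor expansion or by noting that A is similar to its Jordan form J, which has the same characteristic polynomial as A) gives
  χ_A(x) = x^4 + 8*x^3 + 24*x^2 + 32*x + 16
which factors as (x + 2)^4. The eigenvalues (with algebraic multiplicities) are λ = -2 with multiplicity 4.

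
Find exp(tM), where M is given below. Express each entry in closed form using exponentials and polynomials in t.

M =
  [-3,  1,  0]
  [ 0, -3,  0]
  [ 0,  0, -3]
e^{tM} =
  [exp(-3*t), t*exp(-3*t), 0]
  [0, exp(-3*t), 0]
  [0, 0, exp(-3*t)]

Strategy: write M = P · J · P⁻¹ where J is a Jordan canonical form, so e^{tM} = P · e^{tJ} · P⁻¹, and e^{tJ} can be computed block-by-block.

M has Jordan form
J =
  [-3,  1,  0]
  [ 0, -3,  0]
  [ 0,  0, -3]
(up to reordering of blocks).

Per-block formulas:
  For a 1×1 block at λ = -3: exp(t · [-3]) = [e^(-3t)].
  For a 2×2 Jordan block J_2(-3): exp(t · J_2(-3)) = e^(-3t)·(I + t·N), where N is the 2×2 nilpotent shift.

After assembling e^{tJ} and conjugating by P, we get:

e^{tM} =
  [exp(-3*t), t*exp(-3*t), 0]
  [0, exp(-3*t), 0]
  [0, 0, exp(-3*t)]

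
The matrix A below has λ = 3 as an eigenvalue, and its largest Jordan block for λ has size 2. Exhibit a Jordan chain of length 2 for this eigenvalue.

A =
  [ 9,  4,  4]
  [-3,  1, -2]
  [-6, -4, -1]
A Jordan chain for λ = 3 of length 2:
v_1 = (6, -3, -6)ᵀ
v_2 = (1, 0, 0)ᵀ

Let N = A − (3)·I. We want v_2 with N^2 v_2 = 0 but N^1 v_2 ≠ 0; then v_{j-1} := N · v_j for j = 2, …, 2.

Pick v_2 = (1, 0, 0)ᵀ.
Then v_1 = N · v_2 = (6, -3, -6)ᵀ.

Sanity check: (A − (3)·I) v_1 = (0, 0, 0)ᵀ = 0. ✓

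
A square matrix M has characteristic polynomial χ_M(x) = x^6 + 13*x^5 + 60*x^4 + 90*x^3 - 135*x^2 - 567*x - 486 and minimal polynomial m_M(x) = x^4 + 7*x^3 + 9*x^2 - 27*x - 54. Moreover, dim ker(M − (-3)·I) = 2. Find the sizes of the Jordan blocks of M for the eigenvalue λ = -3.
Block sizes for λ = -3: [3, 2]

Step 1 — from the characteristic polynomial, algebraic multiplicity of λ = -3 is 5. From dim ker(M − (-3)·I) = 2, there are exactly 2 Jordan blocks for λ = -3.
Step 2 — from the minimal polynomial, the factor (x + 3)^3 tells us the largest block for λ = -3 has size 3.
Step 3 — with total size 5, 2 blocks, and largest block 3, the block sizes (in nonincreasing order) are [3, 2].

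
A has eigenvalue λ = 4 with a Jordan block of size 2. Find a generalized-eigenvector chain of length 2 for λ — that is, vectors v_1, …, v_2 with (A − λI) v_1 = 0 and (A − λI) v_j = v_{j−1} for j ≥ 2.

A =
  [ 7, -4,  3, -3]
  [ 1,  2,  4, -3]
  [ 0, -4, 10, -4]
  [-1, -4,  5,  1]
A Jordan chain for λ = 4 of length 2:
v_1 = (-3, 0, -6, -9)ᵀ
v_2 = (2, 3, 1, 0)ᵀ

Let N = A − (4)·I. We want v_2 with N^2 v_2 = 0 but N^1 v_2 ≠ 0; then v_{j-1} := N · v_j for j = 2, …, 2.

Pick v_2 = (2, 3, 1, 0)ᵀ.
Then v_1 = N · v_2 = (-3, 0, -6, -9)ᵀ.

Sanity check: (A − (4)·I) v_1 = (0, 0, 0, 0)ᵀ = 0. ✓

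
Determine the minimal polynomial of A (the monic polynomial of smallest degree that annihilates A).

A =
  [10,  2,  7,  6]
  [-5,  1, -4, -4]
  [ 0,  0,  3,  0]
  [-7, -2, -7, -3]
x^3 - 8*x^2 + 21*x - 18

The characteristic polynomial is χ_A(x) = (x - 3)^3*(x - 2), so the eigenvalues are known. The minimal polynomial is
  m_A(x) = Π_λ (x − λ)^{k_λ}
where k_λ is the size of the *largest* Jordan block for λ (equivalently, the smallest k with (A − λI)^k v = 0 for every generalised eigenvector v of λ).

  λ = 2: largest Jordan block has size 1, contributing (x − 2)
  λ = 3: largest Jordan block has size 2, contributing (x − 3)^2

So m_A(x) = (x - 3)^2*(x - 2) = x^3 - 8*x^2 + 21*x - 18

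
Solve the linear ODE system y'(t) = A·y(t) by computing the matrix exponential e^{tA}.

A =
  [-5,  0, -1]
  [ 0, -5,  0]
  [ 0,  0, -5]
e^{tA} =
  [exp(-5*t), 0, -t*exp(-5*t)]
  [0, exp(-5*t), 0]
  [0, 0, exp(-5*t)]

Strategy: write A = P · J · P⁻¹ where J is a Jordan canonical form, so e^{tA} = P · e^{tJ} · P⁻¹, and e^{tJ} can be computed block-by-block.

A has Jordan form
J =
  [-5,  1,  0]
  [ 0, -5,  0]
  [ 0,  0, -5]
(up to reordering of blocks).

Per-block formulas:
  For a 1×1 block at λ = -5: exp(t · [-5]) = [e^(-5t)].
  For a 2×2 Jordan block J_2(-5): exp(t · J_2(-5)) = e^(-5t)·(I + t·N), where N is the 2×2 nilpotent shift.

After assembling e^{tJ} and conjugating by P, we get:

e^{tA} =
  [exp(-5*t), 0, -t*exp(-5*t)]
  [0, exp(-5*t), 0]
  [0, 0, exp(-5*t)]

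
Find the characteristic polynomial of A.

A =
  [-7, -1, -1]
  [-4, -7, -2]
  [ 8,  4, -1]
x^3 + 15*x^2 + 75*x + 125

Expanding det(x·I − A) (e.g. by cofactor expansion or by noting that A is similar to its Jordan form J, which has the same characteristic polynomial as A) gives
  χ_A(x) = x^3 + 15*x^2 + 75*x + 125
which factors as (x + 5)^3. The eigenvalues (with algebraic multiplicities) are λ = -5 with multiplicity 3.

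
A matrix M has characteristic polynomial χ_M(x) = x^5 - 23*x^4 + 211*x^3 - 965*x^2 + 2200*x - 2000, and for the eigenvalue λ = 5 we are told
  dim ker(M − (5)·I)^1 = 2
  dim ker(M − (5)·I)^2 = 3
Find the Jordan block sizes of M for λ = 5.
Block sizes for λ = 5: [2, 1]

From the dimensions of kernels of powers, the number of Jordan blocks of size at least j is d_j − d_{j−1} where d_j = dim ker(N^j) (with d_0 = 0). Computing the differences gives [2, 1].
The number of blocks of size exactly k is (#blocks of size ≥ k) − (#blocks of size ≥ k + 1), so the partition is: 1 block(s) of size 1, 1 block(s) of size 2.
In nonincreasing order the block sizes are [2, 1].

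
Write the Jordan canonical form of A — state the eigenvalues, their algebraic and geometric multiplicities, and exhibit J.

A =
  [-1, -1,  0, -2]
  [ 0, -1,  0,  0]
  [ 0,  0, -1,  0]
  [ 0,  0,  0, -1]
J_2(-1) ⊕ J_1(-1) ⊕ J_1(-1)

The characteristic polynomial is
  det(x·I − A) = x^4 + 4*x^3 + 6*x^2 + 4*x + 1 = (x + 1)^4

Eigenvalues and multiplicities (the geometric multiplicity of λ is n − rank(A − λI), which equals the number of Jordan blocks for λ):
  λ = -1: algebraic multiplicity = 4, geometric multiplicity = 3

Determining the block sizes for each eigenvalue:
  λ = -1: 3 blocks summing to 4 forces exactly one block of size 2 and the rest size 1 → block sizes [2, 1, 1]

Assembling the blocks gives a Jordan form
J =
  [-1,  1,  0,  0]
  [ 0, -1,  0,  0]
  [ 0,  0, -1,  0]
  [ 0,  0,  0, -1]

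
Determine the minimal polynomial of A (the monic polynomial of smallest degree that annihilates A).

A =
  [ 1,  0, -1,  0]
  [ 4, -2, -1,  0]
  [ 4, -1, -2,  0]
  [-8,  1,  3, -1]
x^3 + 3*x^2 + 3*x + 1

The characteristic polynomial is χ_A(x) = (x + 1)^4, so the eigenvalues are known. The minimal polynomial is
  m_A(x) = Π_λ (x − λ)^{k_λ}
where k_λ is the size of the *largest* Jordan block for λ (equivalently, the smallest k with (A − λI)^k v = 0 for every generalised eigenvector v of λ).

  λ = -1: largest Jordan block has size 3, contributing (x + 1)^3

So m_A(x) = (x + 1)^3 = x^3 + 3*x^2 + 3*x + 1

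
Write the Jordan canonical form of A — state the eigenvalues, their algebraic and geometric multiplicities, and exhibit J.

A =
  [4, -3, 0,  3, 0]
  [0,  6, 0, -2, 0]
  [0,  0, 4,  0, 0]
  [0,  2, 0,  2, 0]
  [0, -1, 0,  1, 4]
J_2(4) ⊕ J_1(4) ⊕ J_1(4) ⊕ J_1(4)

The characteristic polynomial is
  det(x·I − A) = x^5 - 20*x^4 + 160*x^3 - 640*x^2 + 1280*x - 1024 = (x - 4)^5

Eigenvalues and multiplicities (the geometric multiplicity of λ is n − rank(A − λI), which equals the number of Jordan blocks for λ):
  λ = 4: algebraic multiplicity = 5, geometric multiplicity = 4

Determining the block sizes for each eigenvalue:
  λ = 4: 4 blocks summing to 5 forces exactly one block of size 2 and the rest size 1 → block sizes [2, 1, 1, 1]

Assembling the blocks gives a Jordan form
J =
  [4, 1, 0, 0, 0]
  [0, 4, 0, 0, 0]
  [0, 0, 4, 0, 0]
  [0, 0, 0, 4, 0]
  [0, 0, 0, 0, 4]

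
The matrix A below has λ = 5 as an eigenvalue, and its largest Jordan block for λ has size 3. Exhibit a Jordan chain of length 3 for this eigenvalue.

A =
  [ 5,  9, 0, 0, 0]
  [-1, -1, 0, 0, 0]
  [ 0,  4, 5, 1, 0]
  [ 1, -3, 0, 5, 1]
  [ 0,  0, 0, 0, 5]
A Jordan chain for λ = 5 of length 3:
v_1 = (0, 0, 1, 0, 0)ᵀ
v_2 = (0, 0, 0, 1, 0)ᵀ
v_3 = (0, 0, 0, 0, 1)ᵀ

Let N = A − (5)·I. We want v_3 with N^3 v_3 = 0 but N^2 v_3 ≠ 0; then v_{j-1} := N · v_j for j = 3, …, 2.

Pick v_3 = (0, 0, 0, 0, 1)ᵀ.
Then v_2 = N · v_3 = (0, 0, 0, 1, 0)ᵀ.
Then v_1 = N · v_2 = (0, 0, 1, 0, 0)ᵀ.

Sanity check: (A − (5)·I) v_1 = (0, 0, 0, 0, 0)ᵀ = 0. ✓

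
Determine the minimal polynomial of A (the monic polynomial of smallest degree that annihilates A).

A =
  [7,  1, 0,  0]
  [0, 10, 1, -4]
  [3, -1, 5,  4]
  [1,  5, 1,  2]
x^3 - 18*x^2 + 108*x - 216

The characteristic polynomial is χ_A(x) = (x - 6)^4, so the eigenvalues are known. The minimal polynomial is
  m_A(x) = Π_λ (x − λ)^{k_λ}
where k_λ is the size of the *largest* Jordan block for λ (equivalently, the smallest k with (A − λI)^k v = 0 for every generalised eigenvector v of λ).

  λ = 6: largest Jordan block has size 3, contributing (x − 6)^3

So m_A(x) = (x - 6)^3 = x^3 - 18*x^2 + 108*x - 216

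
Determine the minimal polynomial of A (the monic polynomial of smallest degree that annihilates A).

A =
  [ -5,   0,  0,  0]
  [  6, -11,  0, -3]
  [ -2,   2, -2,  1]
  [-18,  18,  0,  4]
x^3 + 9*x^2 + 24*x + 20

The characteristic polynomial is χ_A(x) = (x + 2)^2*(x + 5)^2, so the eigenvalues are known. The minimal polynomial is
  m_A(x) = Π_λ (x − λ)^{k_λ}
where k_λ is the size of the *largest* Jordan block for λ (equivalently, the smallest k with (A − λI)^k v = 0 for every generalised eigenvector v of λ).

  λ = -5: largest Jordan block has size 1, contributing (x + 5)
  λ = -2: largest Jordan block has size 2, contributing (x + 2)^2

So m_A(x) = (x + 2)^2*(x + 5) = x^3 + 9*x^2 + 24*x + 20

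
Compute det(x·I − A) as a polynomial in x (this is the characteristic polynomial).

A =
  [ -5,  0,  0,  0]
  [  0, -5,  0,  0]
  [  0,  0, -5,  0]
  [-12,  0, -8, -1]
x^4 + 16*x^3 + 90*x^2 + 200*x + 125

Expanding det(x·I − A) (e.g. by cofactor expansion or by noting that A is similar to its Jordan form J, which has the same characteristic polynomial as A) gives
  χ_A(x) = x^4 + 16*x^3 + 90*x^2 + 200*x + 125
which factors as (x + 1)*(x + 5)^3. The eigenvalues (with algebraic multiplicities) are λ = -5 with multiplicity 3, λ = -1 with multiplicity 1.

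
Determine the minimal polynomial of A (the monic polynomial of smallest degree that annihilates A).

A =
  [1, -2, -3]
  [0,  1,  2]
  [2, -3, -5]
x^3 + 3*x^2 + 3*x + 1

The characteristic polynomial is χ_A(x) = (x + 1)^3, so the eigenvalues are known. The minimal polynomial is
  m_A(x) = Π_λ (x − λ)^{k_λ}
where k_λ is the size of the *largest* Jordan block for λ (equivalently, the smallest k with (A − λI)^k v = 0 for every generalised eigenvector v of λ).

  λ = -1: largest Jordan block has size 3, contributing (x + 1)^3

So m_A(x) = (x + 1)^3 = x^3 + 3*x^2 + 3*x + 1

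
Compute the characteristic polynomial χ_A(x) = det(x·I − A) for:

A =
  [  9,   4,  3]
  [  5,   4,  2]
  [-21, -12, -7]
x^3 - 6*x^2 + 12*x - 8

Expanding det(x·I − A) (e.g. by cofactor expansion or by noting that A is similar to its Jordan form J, which has the same characteristic polynomial as A) gives
  χ_A(x) = x^3 - 6*x^2 + 12*x - 8
which factors as (x - 2)^3. The eigenvalues (with algebraic multiplicities) are λ = 2 with multiplicity 3.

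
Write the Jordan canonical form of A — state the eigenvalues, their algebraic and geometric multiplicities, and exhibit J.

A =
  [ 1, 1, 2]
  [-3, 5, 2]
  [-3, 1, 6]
J_2(4) ⊕ J_1(4)

The characteristic polynomial is
  det(x·I − A) = x^3 - 12*x^2 + 48*x - 64 = (x - 4)^3

Eigenvalues and multiplicities (the geometric multiplicity of λ is n − rank(A − λI), which equals the number of Jordan blocks for λ):
  λ = 4: algebraic multiplicity = 3, geometric multiplicity = 2

Determining the block sizes for each eigenvalue:
  λ = 4: 2 blocks summing to 3 forces exactly one block of size 2 and the rest size 1 → block sizes [2, 1]

Assembling the blocks gives a Jordan form
J =
  [4, 1, 0]
  [0, 4, 0]
  [0, 0, 4]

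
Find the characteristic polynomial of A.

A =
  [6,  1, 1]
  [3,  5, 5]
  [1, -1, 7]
x^3 - 18*x^2 + 108*x - 216

Expanding det(x·I − A) (e.g. by cofactor expansion or by noting that A is similar to its Jordan form J, which has the same characteristic polynomial as A) gives
  χ_A(x) = x^3 - 18*x^2 + 108*x - 216
which factors as (x - 6)^3. The eigenvalues (with algebraic multiplicities) are λ = 6 with multiplicity 3.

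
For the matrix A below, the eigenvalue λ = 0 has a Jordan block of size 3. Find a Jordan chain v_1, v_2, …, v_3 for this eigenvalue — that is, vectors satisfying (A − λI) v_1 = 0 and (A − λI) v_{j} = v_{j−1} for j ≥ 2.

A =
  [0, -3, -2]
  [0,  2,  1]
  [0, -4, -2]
A Jordan chain for λ = 0 of length 3:
v_1 = (2, 0, 0)ᵀ
v_2 = (-3, 2, -4)ᵀ
v_3 = (0, 1, 0)ᵀ

Let N = A − (0)·I. We want v_3 with N^3 v_3 = 0 but N^2 v_3 ≠ 0; then v_{j-1} := N · v_j for j = 3, …, 2.

Pick v_3 = (0, 1, 0)ᵀ.
Then v_2 = N · v_3 = (-3, 2, -4)ᵀ.
Then v_1 = N · v_2 = (2, 0, 0)ᵀ.

Sanity check: (A − (0)·I) v_1 = (0, 0, 0)ᵀ = 0. ✓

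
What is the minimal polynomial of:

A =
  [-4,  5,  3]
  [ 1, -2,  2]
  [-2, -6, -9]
x^3 + 15*x^2 + 75*x + 125

The characteristic polynomial is χ_A(x) = (x + 5)^3, so the eigenvalues are known. The minimal polynomial is
  m_A(x) = Π_λ (x − λ)^{k_λ}
where k_λ is the size of the *largest* Jordan block for λ (equivalently, the smallest k with (A − λI)^k v = 0 for every generalised eigenvector v of λ).

  λ = -5: largest Jordan block has size 3, contributing (x + 5)^3

So m_A(x) = (x + 5)^3 = x^3 + 15*x^2 + 75*x + 125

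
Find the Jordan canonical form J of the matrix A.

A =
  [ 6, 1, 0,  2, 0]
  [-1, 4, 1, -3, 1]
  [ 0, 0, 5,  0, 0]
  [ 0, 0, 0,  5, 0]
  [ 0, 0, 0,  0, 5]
J_3(5) ⊕ J_1(5) ⊕ J_1(5)

The characteristic polynomial is
  det(x·I − A) = x^5 - 25*x^4 + 250*x^3 - 1250*x^2 + 3125*x - 3125 = (x - 5)^5

Eigenvalues and multiplicities (the geometric multiplicity of λ is n − rank(A − λI), which equals the number of Jordan blocks for λ):
  λ = 5: algebraic multiplicity = 5, geometric multiplicity = 3

Determining the block sizes for each eigenvalue:
  λ = 5: with am = 5 and gm = 3, the partition is not yet determined (e.g. several partitions of 5 into 3 parts exist). Let N = A − (5)·I. Computing rank(N^1) = 2, rank(N^2) = 1, rank(N^3) = 0; the number of blocks of size ≥ j is rank(N^{j−1}) − rank(N^j), giving [3, 1, 1]. So we have 1 block(s) of size 3, 2 block(s) of size 1 → block sizes [3, 1, 1]

Assembling the blocks gives a Jordan form
J =
  [5, 1, 0, 0, 0]
  [0, 5, 1, 0, 0]
  [0, 0, 5, 0, 0]
  [0, 0, 0, 5, 0]
  [0, 0, 0, 0, 5]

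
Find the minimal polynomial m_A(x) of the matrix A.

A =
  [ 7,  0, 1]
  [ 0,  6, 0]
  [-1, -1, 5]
x^3 - 18*x^2 + 108*x - 216

The characteristic polynomial is χ_A(x) = (x - 6)^3, so the eigenvalues are known. The minimal polynomial is
  m_A(x) = Π_λ (x − λ)^{k_λ}
where k_λ is the size of the *largest* Jordan block for λ (equivalently, the smallest k with (A − λI)^k v = 0 for every generalised eigenvector v of λ).

  λ = 6: largest Jordan block has size 3, contributing (x − 6)^3

So m_A(x) = (x - 6)^3 = x^3 - 18*x^2 + 108*x - 216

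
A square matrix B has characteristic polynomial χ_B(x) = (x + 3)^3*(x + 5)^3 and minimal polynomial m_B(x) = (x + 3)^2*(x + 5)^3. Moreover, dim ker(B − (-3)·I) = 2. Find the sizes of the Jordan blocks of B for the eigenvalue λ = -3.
Block sizes for λ = -3: [2, 1]

Step 1 — from the characteristic polynomial, algebraic multiplicity of λ = -3 is 3. From dim ker(B − (-3)·I) = 2, there are exactly 2 Jordan blocks for λ = -3.
Step 2 — from the minimal polynomial, the factor (x + 3)^2 tells us the largest block for λ = -3 has size 2.
Step 3 — with total size 3, 2 blocks, and largest block 2, the block sizes (in nonincreasing order) are [2, 1].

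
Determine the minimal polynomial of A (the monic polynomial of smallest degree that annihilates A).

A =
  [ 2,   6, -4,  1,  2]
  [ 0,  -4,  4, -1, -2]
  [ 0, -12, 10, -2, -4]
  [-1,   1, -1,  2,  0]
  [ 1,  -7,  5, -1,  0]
x^3 - 6*x^2 + 12*x - 8

The characteristic polynomial is χ_A(x) = (x - 2)^5, so the eigenvalues are known. The minimal polynomial is
  m_A(x) = Π_λ (x − λ)^{k_λ}
where k_λ is the size of the *largest* Jordan block for λ (equivalently, the smallest k with (A − λI)^k v = 0 for every generalised eigenvector v of λ).

  λ = 2: largest Jordan block has size 3, contributing (x − 2)^3

So m_A(x) = (x - 2)^3 = x^3 - 6*x^2 + 12*x - 8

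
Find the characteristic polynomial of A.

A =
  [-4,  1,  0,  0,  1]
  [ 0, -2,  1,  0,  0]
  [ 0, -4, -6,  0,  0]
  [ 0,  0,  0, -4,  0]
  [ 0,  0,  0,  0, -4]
x^5 + 20*x^4 + 160*x^3 + 640*x^2 + 1280*x + 1024

Expanding det(x·I − A) (e.g. by cofactor expansion or by noting that A is similar to its Jordan form J, which has the same characteristic polynomial as A) gives
  χ_A(x) = x^5 + 20*x^4 + 160*x^3 + 640*x^2 + 1280*x + 1024
which factors as (x + 4)^5. The eigenvalues (with algebraic multiplicities) are λ = -4 with multiplicity 5.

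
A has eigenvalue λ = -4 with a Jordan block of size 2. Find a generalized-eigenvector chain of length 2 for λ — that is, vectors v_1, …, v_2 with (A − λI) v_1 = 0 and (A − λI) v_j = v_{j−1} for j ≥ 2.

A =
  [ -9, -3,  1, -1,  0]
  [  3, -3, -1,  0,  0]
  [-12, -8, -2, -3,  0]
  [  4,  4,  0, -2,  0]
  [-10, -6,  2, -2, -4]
A Jordan chain for λ = -4 of length 2:
v_1 = (-5, 3, -12, 4, -10)ᵀ
v_2 = (1, 0, 0, 0, 0)ᵀ

Let N = A − (-4)·I. We want v_2 with N^2 v_2 = 0 but N^1 v_2 ≠ 0; then v_{j-1} := N · v_j for j = 2, …, 2.

Pick v_2 = (1, 0, 0, 0, 0)ᵀ.
Then v_1 = N · v_2 = (-5, 3, -12, 4, -10)ᵀ.

Sanity check: (A − (-4)·I) v_1 = (0, 0, 0, 0, 0)ᵀ = 0. ✓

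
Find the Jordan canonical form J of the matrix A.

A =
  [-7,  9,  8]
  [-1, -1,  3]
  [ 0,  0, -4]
J_3(-4)

The characteristic polynomial is
  det(x·I − A) = x^3 + 12*x^2 + 48*x + 64 = (x + 4)^3

Eigenvalues and multiplicities (the geometric multiplicity of λ is n − rank(A − λI), which equals the number of Jordan blocks for λ):
  λ = -4: algebraic multiplicity = 3, geometric multiplicity = 1

Determining the block sizes for each eigenvalue:
  λ = -4: one block (gm = 1), so the single block has size am = 3 → block sizes [3]

Assembling the blocks gives a Jordan form
J =
  [-4,  1,  0]
  [ 0, -4,  1]
  [ 0,  0, -4]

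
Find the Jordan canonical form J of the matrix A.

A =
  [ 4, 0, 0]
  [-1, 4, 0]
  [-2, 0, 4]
J_2(4) ⊕ J_1(4)

The characteristic polynomial is
  det(x·I − A) = x^3 - 12*x^2 + 48*x - 64 = (x - 4)^3

Eigenvalues and multiplicities (the geometric multiplicity of λ is n − rank(A − λI), which equals the number of Jordan blocks for λ):
  λ = 4: algebraic multiplicity = 3, geometric multiplicity = 2

Determining the block sizes for each eigenvalue:
  λ = 4: 2 blocks summing to 3 forces exactly one block of size 2 and the rest size 1 → block sizes [2, 1]

Assembling the blocks gives a Jordan form
J =
  [4, 1, 0]
  [0, 4, 0]
  [0, 0, 4]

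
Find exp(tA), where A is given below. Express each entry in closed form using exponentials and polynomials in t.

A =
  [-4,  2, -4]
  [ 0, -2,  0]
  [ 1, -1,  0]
e^{tA} =
  [-2*t*exp(-2*t) + exp(-2*t), 2*t*exp(-2*t), -4*t*exp(-2*t)]
  [0, exp(-2*t), 0]
  [t*exp(-2*t), -t*exp(-2*t), 2*t*exp(-2*t) + exp(-2*t)]

Strategy: write A = P · J · P⁻¹ where J is a Jordan canonical form, so e^{tA} = P · e^{tJ} · P⁻¹, and e^{tJ} can be computed block-by-block.

A has Jordan form
J =
  [-2,  1,  0]
  [ 0, -2,  0]
  [ 0,  0, -2]
(up to reordering of blocks).

Per-block formulas:
  For a 1×1 block at λ = -2: exp(t · [-2]) = [e^(-2t)].
  For a 2×2 Jordan block J_2(-2): exp(t · J_2(-2)) = e^(-2t)·(I + t·N), where N is the 2×2 nilpotent shift.

After assembling e^{tJ} and conjugating by P, we get:

e^{tA} =
  [-2*t*exp(-2*t) + exp(-2*t), 2*t*exp(-2*t), -4*t*exp(-2*t)]
  [0, exp(-2*t), 0]
  [t*exp(-2*t), -t*exp(-2*t), 2*t*exp(-2*t) + exp(-2*t)]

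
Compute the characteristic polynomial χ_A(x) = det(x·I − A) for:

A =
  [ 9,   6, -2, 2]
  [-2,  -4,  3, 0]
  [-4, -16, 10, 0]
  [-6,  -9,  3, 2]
x^4 - 17*x^3 + 108*x^2 - 304*x + 320

Expanding det(x·I − A) (e.g. by cofactor expansion or by noting that A is similar to its Jordan form J, which has the same characteristic polynomial as A) gives
  χ_A(x) = x^4 - 17*x^3 + 108*x^2 - 304*x + 320
which factors as (x - 5)*(x - 4)^3. The eigenvalues (with algebraic multiplicities) are λ = 4 with multiplicity 3, λ = 5 with multiplicity 1.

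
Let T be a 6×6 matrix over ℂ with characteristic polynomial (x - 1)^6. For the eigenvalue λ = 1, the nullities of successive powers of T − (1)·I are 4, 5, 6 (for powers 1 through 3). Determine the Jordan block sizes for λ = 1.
Block sizes for λ = 1: [3, 1, 1, 1]

From the dimensions of kernels of powers, the number of Jordan blocks of size at least j is d_j − d_{j−1} where d_j = dim ker(N^j) (with d_0 = 0). Computing the differences gives [4, 1, 1].
The number of blocks of size exactly k is (#blocks of size ≥ k) − (#blocks of size ≥ k + 1), so the partition is: 3 block(s) of size 1, 1 block(s) of size 3.
In nonincreasing order the block sizes are [3, 1, 1, 1].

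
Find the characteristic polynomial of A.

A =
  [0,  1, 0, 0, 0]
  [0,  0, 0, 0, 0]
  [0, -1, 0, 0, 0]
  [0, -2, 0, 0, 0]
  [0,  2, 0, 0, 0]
x^5

Expanding det(x·I − A) (e.g. by cofactor expansion or by noting that A is similar to its Jordan form J, which has the same characteristic polynomial as A) gives
  χ_A(x) = x^5
which factors as x^5. The eigenvalues (with algebraic multiplicities) are λ = 0 with multiplicity 5.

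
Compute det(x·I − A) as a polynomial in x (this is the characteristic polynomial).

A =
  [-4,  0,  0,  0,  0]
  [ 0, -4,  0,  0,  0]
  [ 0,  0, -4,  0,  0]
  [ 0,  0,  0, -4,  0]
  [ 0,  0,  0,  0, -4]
x^5 + 20*x^4 + 160*x^3 + 640*x^2 + 1280*x + 1024

Expanding det(x·I − A) (e.g. by cofactor expansion or by noting that A is similar to its Jordan form J, which has the same characteristic polynomial as A) gives
  χ_A(x) = x^5 + 20*x^4 + 160*x^3 + 640*x^2 + 1280*x + 1024
which factors as (x + 4)^5. The eigenvalues (with algebraic multiplicities) are λ = -4 with multiplicity 5.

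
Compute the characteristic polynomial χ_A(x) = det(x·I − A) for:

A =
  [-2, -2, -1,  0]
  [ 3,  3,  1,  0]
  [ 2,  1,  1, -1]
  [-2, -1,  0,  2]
x^4 - 4*x^3 + 6*x^2 - 4*x + 1

Expanding det(x·I − A) (e.g. by cofactor expansion or by noting that A is similar to its Jordan form J, which has the same characteristic polynomial as A) gives
  χ_A(x) = x^4 - 4*x^3 + 6*x^2 - 4*x + 1
which factors as (x - 1)^4. The eigenvalues (with algebraic multiplicities) are λ = 1 with multiplicity 4.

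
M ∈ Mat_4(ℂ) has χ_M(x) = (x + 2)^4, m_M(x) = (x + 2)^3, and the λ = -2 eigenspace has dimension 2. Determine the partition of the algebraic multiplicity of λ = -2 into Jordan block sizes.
Block sizes for λ = -2: [3, 1]

Step 1 — from the characteristic polynomial, algebraic multiplicity of λ = -2 is 4. From dim ker(M − (-2)·I) = 2, there are exactly 2 Jordan blocks for λ = -2.
Step 2 — from the minimal polynomial, the factor (x + 2)^3 tells us the largest block for λ = -2 has size 3.
Step 3 — with total size 4, 2 blocks, and largest block 3, the block sizes (in nonincreasing order) are [3, 1].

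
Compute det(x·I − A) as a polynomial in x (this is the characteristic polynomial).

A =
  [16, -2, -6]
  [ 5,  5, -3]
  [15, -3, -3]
x^3 - 18*x^2 + 108*x - 216

Expanding det(x·I − A) (e.g. by cofactor expansion or by noting that A is similar to its Jordan form J, which has the same characteristic polynomial as A) gives
  χ_A(x) = x^3 - 18*x^2 + 108*x - 216
which factors as (x - 6)^3. The eigenvalues (with algebraic multiplicities) are λ = 6 with multiplicity 3.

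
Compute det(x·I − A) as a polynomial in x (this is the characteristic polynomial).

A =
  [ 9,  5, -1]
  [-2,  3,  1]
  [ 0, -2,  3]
x^3 - 15*x^2 + 75*x - 125

Expanding det(x·I − A) (e.g. by cofactor expansion or by noting that A is similar to its Jordan form J, which has the same characteristic polynomial as A) gives
  χ_A(x) = x^3 - 15*x^2 + 75*x - 125
which factors as (x - 5)^3. The eigenvalues (with algebraic multiplicities) are λ = 5 with multiplicity 3.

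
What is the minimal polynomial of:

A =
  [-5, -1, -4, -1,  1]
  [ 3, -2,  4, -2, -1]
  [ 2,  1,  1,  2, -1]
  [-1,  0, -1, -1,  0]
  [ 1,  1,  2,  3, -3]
x^3 + 6*x^2 + 12*x + 8

The characteristic polynomial is χ_A(x) = (x + 2)^5, so the eigenvalues are known. The minimal polynomial is
  m_A(x) = Π_λ (x − λ)^{k_λ}
where k_λ is the size of the *largest* Jordan block for λ (equivalently, the smallest k with (A − λI)^k v = 0 for every generalised eigenvector v of λ).

  λ = -2: largest Jordan block has size 3, contributing (x + 2)^3

So m_A(x) = (x + 2)^3 = x^3 + 6*x^2 + 12*x + 8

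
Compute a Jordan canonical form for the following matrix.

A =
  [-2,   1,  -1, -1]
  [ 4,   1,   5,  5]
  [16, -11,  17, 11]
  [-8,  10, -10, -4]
J_2(0) ⊕ J_1(6) ⊕ J_1(6)

The characteristic polynomial is
  det(x·I − A) = x^4 - 12*x^3 + 36*x^2 = x^2*(x - 6)^2

Eigenvalues and multiplicities (the geometric multiplicity of λ is n − rank(A − λI), which equals the number of Jordan blocks for λ):
  λ = 0: algebraic multiplicity = 2, geometric multiplicity = 1
  λ = 6: algebraic multiplicity = 2, geometric multiplicity = 2

Determining the block sizes for each eigenvalue:
  λ = 0: one block (gm = 1), so the single block has size am = 2 → block sizes [2]
  λ = 6: gm = am = 2, so every block has size 1 → block sizes [1, 1]

Assembling the blocks gives a Jordan form
J =
  [0, 1, 0, 0]
  [0, 0, 0, 0]
  [0, 0, 6, 0]
  [0, 0, 0, 6]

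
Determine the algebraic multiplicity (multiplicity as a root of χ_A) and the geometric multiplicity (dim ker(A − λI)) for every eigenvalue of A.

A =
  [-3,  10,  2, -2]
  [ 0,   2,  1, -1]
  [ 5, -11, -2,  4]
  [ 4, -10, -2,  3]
λ = -3: alg = 1, geom = 1; λ = 1: alg = 3, geom = 1

Step 1 — factor the characteristic polynomial to read off the algebraic multiplicities:
  χ_A(x) = (x - 1)^3*(x + 3)

Step 2 — compute geometric multiplicities via the rank-nullity identity g(λ) = n − rank(A − λI):
  rank(A − (-3)·I) = 3, so dim ker(A − (-3)·I) = n − 3 = 1
  rank(A − (1)·I) = 3, so dim ker(A − (1)·I) = n − 3 = 1

Summary:
  λ = -3: algebraic multiplicity = 1, geometric multiplicity = 1
  λ = 1: algebraic multiplicity = 3, geometric multiplicity = 1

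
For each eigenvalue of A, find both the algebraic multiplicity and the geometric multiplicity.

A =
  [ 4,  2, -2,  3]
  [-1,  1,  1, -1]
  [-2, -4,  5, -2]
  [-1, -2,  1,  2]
λ = 3: alg = 4, geom = 2

Step 1 — factor the characteristic polynomial to read off the algebraic multiplicities:
  χ_A(x) = (x - 3)^4

Step 2 — compute geometric multiplicities via the rank-nullity identity g(λ) = n − rank(A − λI):
  rank(A − (3)·I) = 2, so dim ker(A − (3)·I) = n − 2 = 2

Summary:
  λ = 3: algebraic multiplicity = 4, geometric multiplicity = 2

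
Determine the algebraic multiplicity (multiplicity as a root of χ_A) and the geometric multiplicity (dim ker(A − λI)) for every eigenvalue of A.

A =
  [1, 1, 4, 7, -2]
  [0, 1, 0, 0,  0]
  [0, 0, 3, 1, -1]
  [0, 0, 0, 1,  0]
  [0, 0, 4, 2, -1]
λ = 1: alg = 5, geom = 3

Step 1 — factor the characteristic polynomial to read off the algebraic multiplicities:
  χ_A(x) = (x - 1)^5

Step 2 — compute geometric multiplicities via the rank-nullity identity g(λ) = n − rank(A − λI):
  rank(A − (1)·I) = 2, so dim ker(A − (1)·I) = n − 2 = 3

Summary:
  λ = 1: algebraic multiplicity = 5, geometric multiplicity = 3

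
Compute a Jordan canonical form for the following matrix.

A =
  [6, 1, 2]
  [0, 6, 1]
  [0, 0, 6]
J_3(6)

The characteristic polynomial is
  det(x·I − A) = x^3 - 18*x^2 + 108*x - 216 = (x - 6)^3

Eigenvalues and multiplicities (the geometric multiplicity of λ is n − rank(A − λI), which equals the number of Jordan blocks for λ):
  λ = 6: algebraic multiplicity = 3, geometric multiplicity = 1

Determining the block sizes for each eigenvalue:
  λ = 6: one block (gm = 1), so the single block has size am = 3 → block sizes [3]

Assembling the blocks gives a Jordan form
J =
  [6, 1, 0]
  [0, 6, 1]
  [0, 0, 6]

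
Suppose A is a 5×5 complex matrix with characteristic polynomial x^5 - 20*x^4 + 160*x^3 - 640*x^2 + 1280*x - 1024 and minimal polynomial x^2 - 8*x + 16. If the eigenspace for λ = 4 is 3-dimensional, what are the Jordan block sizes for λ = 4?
Block sizes for λ = 4: [2, 2, 1]

Step 1 — from the characteristic polynomial, algebraic multiplicity of λ = 4 is 5. From dim ker(A − (4)·I) = 3, there are exactly 3 Jordan blocks for λ = 4.
Step 2 — from the minimal polynomial, the factor (x − 4)^2 tells us the largest block for λ = 4 has size 2.
Step 3 — with total size 5, 3 blocks, and largest block 2, the block sizes (in nonincreasing order) are [2, 2, 1].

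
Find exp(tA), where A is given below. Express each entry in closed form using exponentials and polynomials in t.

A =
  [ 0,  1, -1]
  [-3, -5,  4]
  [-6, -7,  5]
e^{tA} =
  [3*t^2/2 + 1, t^2 + t, -t^2/2 - t]
  [-9*t^2/2 - 3*t, -3*t^2 - 5*t + 1, 3*t^2/2 + 4*t]
  [-9*t^2/2 - 6*t, -3*t^2 - 7*t, 3*t^2/2 + 5*t + 1]

Strategy: write A = P · J · P⁻¹ where J is a Jordan canonical form, so e^{tA} = P · e^{tJ} · P⁻¹, and e^{tJ} can be computed block-by-block.

A has Jordan form
J =
  [0, 1, 0]
  [0, 0, 1]
  [0, 0, 0]
(up to reordering of blocks).

Per-block formulas:
  For a 3×3 Jordan block J_3(0): exp(t · J_3(0)) = e^(0t)·(I + t·N + (t^2/2)·N^2), where N is the 3×3 nilpotent shift.

After assembling e^{tJ} and conjugating by P, we get:

e^{tA} =
  [3*t^2/2 + 1, t^2 + t, -t^2/2 - t]
  [-9*t^2/2 - 3*t, -3*t^2 - 5*t + 1, 3*t^2/2 + 4*t]
  [-9*t^2/2 - 6*t, -3*t^2 - 7*t, 3*t^2/2 + 5*t + 1]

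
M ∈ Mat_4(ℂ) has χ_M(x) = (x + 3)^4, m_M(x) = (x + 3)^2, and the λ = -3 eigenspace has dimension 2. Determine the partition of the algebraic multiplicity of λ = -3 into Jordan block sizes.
Block sizes for λ = -3: [2, 2]

Step 1 — from the characteristic polynomial, algebraic multiplicity of λ = -3 is 4. From dim ker(M − (-3)·I) = 2, there are exactly 2 Jordan blocks for λ = -3.
Step 2 — from the minimal polynomial, the factor (x + 3)^2 tells us the largest block for λ = -3 has size 2.
Step 3 — with total size 4, 2 blocks, and largest block 2, the block sizes (in nonincreasing order) are [2, 2].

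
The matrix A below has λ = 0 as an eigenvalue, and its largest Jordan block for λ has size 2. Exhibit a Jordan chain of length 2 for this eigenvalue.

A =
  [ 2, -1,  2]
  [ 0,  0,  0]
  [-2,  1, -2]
A Jordan chain for λ = 0 of length 2:
v_1 = (2, 0, -2)ᵀ
v_2 = (1, 0, 0)ᵀ

Let N = A − (0)·I. We want v_2 with N^2 v_2 = 0 but N^1 v_2 ≠ 0; then v_{j-1} := N · v_j for j = 2, …, 2.

Pick v_2 = (1, 0, 0)ᵀ.
Then v_1 = N · v_2 = (2, 0, -2)ᵀ.

Sanity check: (A − (0)·I) v_1 = (0, 0, 0)ᵀ = 0. ✓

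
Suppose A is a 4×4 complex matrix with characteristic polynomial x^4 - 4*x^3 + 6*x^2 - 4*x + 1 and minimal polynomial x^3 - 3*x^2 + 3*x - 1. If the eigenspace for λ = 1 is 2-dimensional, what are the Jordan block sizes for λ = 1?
Block sizes for λ = 1: [3, 1]

Step 1 — from the characteristic polynomial, algebraic multiplicity of λ = 1 is 4. From dim ker(A − (1)·I) = 2, there are exactly 2 Jordan blocks for λ = 1.
Step 2 — from the minimal polynomial, the factor (x − 1)^3 tells us the largest block for λ = 1 has size 3.
Step 3 — with total size 4, 2 blocks, and largest block 3, the block sizes (in nonincreasing order) are [3, 1].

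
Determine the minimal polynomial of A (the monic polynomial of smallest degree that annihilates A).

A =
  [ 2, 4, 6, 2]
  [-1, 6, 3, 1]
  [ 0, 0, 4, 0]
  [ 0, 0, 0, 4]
x^2 - 8*x + 16

The characteristic polynomial is χ_A(x) = (x - 4)^4, so the eigenvalues are known. The minimal polynomial is
  m_A(x) = Π_λ (x − λ)^{k_λ}
where k_λ is the size of the *largest* Jordan block for λ (equivalently, the smallest k with (A − λI)^k v = 0 for every generalised eigenvector v of λ).

  λ = 4: largest Jordan block has size 2, contributing (x − 4)^2

So m_A(x) = (x - 4)^2 = x^2 - 8*x + 16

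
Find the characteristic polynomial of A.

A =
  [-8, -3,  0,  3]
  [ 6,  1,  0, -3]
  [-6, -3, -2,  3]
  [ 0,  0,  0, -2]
x^4 + 11*x^3 + 42*x^2 + 68*x + 40

Expanding det(x·I − A) (e.g. by cofactor expansion or by noting that A is similar to its Jordan form J, which has the same characteristic polynomial as A) gives
  χ_A(x) = x^4 + 11*x^3 + 42*x^2 + 68*x + 40
which factors as (x + 2)^3*(x + 5). The eigenvalues (with algebraic multiplicities) are λ = -5 with multiplicity 1, λ = -2 with multiplicity 3.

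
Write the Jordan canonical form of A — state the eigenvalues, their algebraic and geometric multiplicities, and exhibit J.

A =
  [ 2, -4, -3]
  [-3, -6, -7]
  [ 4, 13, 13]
J_3(3)

The characteristic polynomial is
  det(x·I − A) = x^3 - 9*x^2 + 27*x - 27 = (x - 3)^3

Eigenvalues and multiplicities (the geometric multiplicity of λ is n − rank(A − λI), which equals the number of Jordan blocks for λ):
  λ = 3: algebraic multiplicity = 3, geometric multiplicity = 1

Determining the block sizes for each eigenvalue:
  λ = 3: one block (gm = 1), so the single block has size am = 3 → block sizes [3]

Assembling the blocks gives a Jordan form
J =
  [3, 1, 0]
  [0, 3, 1]
  [0, 0, 3]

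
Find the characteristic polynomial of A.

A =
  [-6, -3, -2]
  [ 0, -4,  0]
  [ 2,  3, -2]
x^3 + 12*x^2 + 48*x + 64

Expanding det(x·I − A) (e.g. by cofactor expansion or by noting that A is similar to its Jordan form J, which has the same characteristic polynomial as A) gives
  χ_A(x) = x^3 + 12*x^2 + 48*x + 64
which factors as (x + 4)^3. The eigenvalues (with algebraic multiplicities) are λ = -4 with multiplicity 3.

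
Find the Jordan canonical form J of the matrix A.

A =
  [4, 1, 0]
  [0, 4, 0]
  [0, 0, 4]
J_2(4) ⊕ J_1(4)

The characteristic polynomial is
  det(x·I − A) = x^3 - 12*x^2 + 48*x - 64 = (x - 4)^3

Eigenvalues and multiplicities (the geometric multiplicity of λ is n − rank(A − λI), which equals the number of Jordan blocks for λ):
  λ = 4: algebraic multiplicity = 3, geometric multiplicity = 2

Determining the block sizes for each eigenvalue:
  λ = 4: 2 blocks summing to 3 forces exactly one block of size 2 and the rest size 1 → block sizes [2, 1]

Assembling the blocks gives a Jordan form
J =
  [4, 1, 0]
  [0, 4, 0]
  [0, 0, 4]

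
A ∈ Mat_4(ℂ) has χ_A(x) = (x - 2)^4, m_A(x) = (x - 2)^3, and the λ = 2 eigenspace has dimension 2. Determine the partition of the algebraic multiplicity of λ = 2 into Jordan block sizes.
Block sizes for λ = 2: [3, 1]

Step 1 — from the characteristic polynomial, algebraic multiplicity of λ = 2 is 4. From dim ker(A − (2)·I) = 2, there are exactly 2 Jordan blocks for λ = 2.
Step 2 — from the minimal polynomial, the factor (x − 2)^3 tells us the largest block for λ = 2 has size 3.
Step 3 — with total size 4, 2 blocks, and largest block 3, the block sizes (in nonincreasing order) are [3, 1].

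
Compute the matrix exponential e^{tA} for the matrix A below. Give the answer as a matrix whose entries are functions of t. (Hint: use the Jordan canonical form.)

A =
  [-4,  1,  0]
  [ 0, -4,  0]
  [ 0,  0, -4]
e^{tA} =
  [exp(-4*t), t*exp(-4*t), 0]
  [0, exp(-4*t), 0]
  [0, 0, exp(-4*t)]

Strategy: write A = P · J · P⁻¹ where J is a Jordan canonical form, so e^{tA} = P · e^{tJ} · P⁻¹, and e^{tJ} can be computed block-by-block.

A has Jordan form
J =
  [-4,  1,  0]
  [ 0, -4,  0]
  [ 0,  0, -4]
(up to reordering of blocks).

Per-block formulas:
  For a 2×2 Jordan block J_2(-4): exp(t · J_2(-4)) = e^(-4t)·(I + t·N), where N is the 2×2 nilpotent shift.
  For a 1×1 block at λ = -4: exp(t · [-4]) = [e^(-4t)].

After assembling e^{tJ} and conjugating by P, we get:

e^{tA} =
  [exp(-4*t), t*exp(-4*t), 0]
  [0, exp(-4*t), 0]
  [0, 0, exp(-4*t)]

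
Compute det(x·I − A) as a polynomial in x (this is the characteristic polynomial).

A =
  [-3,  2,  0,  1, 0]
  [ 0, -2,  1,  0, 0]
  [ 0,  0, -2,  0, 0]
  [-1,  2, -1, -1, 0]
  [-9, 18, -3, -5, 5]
x^5 + 3*x^4 - 16*x^3 - 88*x^2 - 144*x - 80

Expanding det(x·I − A) (e.g. by cofactor expansion or by noting that A is similar to its Jordan form J, which has the same characteristic polynomial as A) gives
  χ_A(x) = x^5 + 3*x^4 - 16*x^3 - 88*x^2 - 144*x - 80
which factors as (x - 5)*(x + 2)^4. The eigenvalues (with algebraic multiplicities) are λ = -2 with multiplicity 4, λ = 5 with multiplicity 1.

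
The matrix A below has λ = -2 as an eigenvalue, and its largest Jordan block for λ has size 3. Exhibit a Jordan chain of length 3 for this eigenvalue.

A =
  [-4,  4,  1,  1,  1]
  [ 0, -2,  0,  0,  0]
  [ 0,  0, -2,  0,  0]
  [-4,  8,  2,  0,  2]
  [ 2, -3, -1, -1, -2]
A Jordan chain for λ = -2 of length 3:
v_1 = (2, 0, 0, 4, 0)ᵀ
v_2 = (-2, 0, 0, -4, 2)ᵀ
v_3 = (1, 0, 0, 0, 0)ᵀ

Let N = A − (-2)·I. We want v_3 with N^3 v_3 = 0 but N^2 v_3 ≠ 0; then v_{j-1} := N · v_j for j = 3, …, 2.

Pick v_3 = (1, 0, 0, 0, 0)ᵀ.
Then v_2 = N · v_3 = (-2, 0, 0, -4, 2)ᵀ.
Then v_1 = N · v_2 = (2, 0, 0, 4, 0)ᵀ.

Sanity check: (A − (-2)·I) v_1 = (0, 0, 0, 0, 0)ᵀ = 0. ✓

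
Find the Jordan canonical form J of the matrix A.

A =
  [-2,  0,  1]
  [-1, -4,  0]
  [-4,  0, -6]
J_3(-4)

The characteristic polynomial is
  det(x·I − A) = x^3 + 12*x^2 + 48*x + 64 = (x + 4)^3

Eigenvalues and multiplicities (the geometric multiplicity of λ is n − rank(A − λI), which equals the number of Jordan blocks for λ):
  λ = -4: algebraic multiplicity = 3, geometric multiplicity = 1

Determining the block sizes for each eigenvalue:
  λ = -4: one block (gm = 1), so the single block has size am = 3 → block sizes [3]

Assembling the blocks gives a Jordan form
J =
  [-4,  1,  0]
  [ 0, -4,  1]
  [ 0,  0, -4]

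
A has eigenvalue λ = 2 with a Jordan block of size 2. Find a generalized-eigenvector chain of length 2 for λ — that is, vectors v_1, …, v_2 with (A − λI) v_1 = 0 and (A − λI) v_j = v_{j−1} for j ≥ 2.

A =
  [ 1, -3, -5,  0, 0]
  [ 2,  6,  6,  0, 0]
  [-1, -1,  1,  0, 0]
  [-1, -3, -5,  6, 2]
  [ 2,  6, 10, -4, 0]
A Jordan chain for λ = 2 of length 2:
v_1 = (-1, 2, -1, -1, 2)ᵀ
v_2 = (1, 0, 0, 0, 0)ᵀ

Let N = A − (2)·I. We want v_2 with N^2 v_2 = 0 but N^1 v_2 ≠ 0; then v_{j-1} := N · v_j for j = 2, …, 2.

Pick v_2 = (1, 0, 0, 0, 0)ᵀ.
Then v_1 = N · v_2 = (-1, 2, -1, -1, 2)ᵀ.

Sanity check: (A − (2)·I) v_1 = (0, 0, 0, 0, 0)ᵀ = 0. ✓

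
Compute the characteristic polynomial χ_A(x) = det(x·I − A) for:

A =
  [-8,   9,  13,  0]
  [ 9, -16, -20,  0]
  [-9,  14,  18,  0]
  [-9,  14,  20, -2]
x^4 + 8*x^3 + 24*x^2 + 32*x + 16

Expanding det(x·I − A) (e.g. by cofactor expansion or by noting that A is similar to its Jordan form J, which has the same characteristic polynomial as A) gives
  χ_A(x) = x^4 + 8*x^3 + 24*x^2 + 32*x + 16
which factors as (x + 2)^4. The eigenvalues (with algebraic multiplicities) are λ = -2 with multiplicity 4.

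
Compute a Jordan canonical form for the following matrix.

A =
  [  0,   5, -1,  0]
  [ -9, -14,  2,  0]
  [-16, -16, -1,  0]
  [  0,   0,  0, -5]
J_3(-5) ⊕ J_1(-5)

The characteristic polynomial is
  det(x·I − A) = x^4 + 20*x^3 + 150*x^2 + 500*x + 625 = (x + 5)^4

Eigenvalues and multiplicities (the geometric multiplicity of λ is n − rank(A − λI), which equals the number of Jordan blocks for λ):
  λ = -5: algebraic multiplicity = 4, geometric multiplicity = 2

Determining the block sizes for each eigenvalue:
  λ = -5: with am = 4 and gm = 2, the partition is not yet determined (e.g. several partitions of 4 into 2 parts exist). Let N = A − (-5)·I. Computing rank(N^1) = 2, rank(N^2) = 1, rank(N^3) = 0; the number of blocks of size ≥ j is rank(N^{j−1}) − rank(N^j), giving [2, 1, 1]. So we have 1 block(s) of size 3, 1 block(s) of size 1 → block sizes [3, 1]

Assembling the blocks gives a Jordan form
J =
  [-5,  1,  0,  0]
  [ 0, -5,  1,  0]
  [ 0,  0, -5,  0]
  [ 0,  0,  0, -5]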